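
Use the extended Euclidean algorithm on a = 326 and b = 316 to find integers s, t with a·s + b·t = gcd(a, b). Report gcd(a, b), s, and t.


Euclidean algorithm on (326, 316) — divide until remainder is 0:
  326 = 1 · 316 + 10
  316 = 31 · 10 + 6
  10 = 1 · 6 + 4
  6 = 1 · 4 + 2
  4 = 2 · 2 + 0
gcd(326, 316) = 2.
Track Bezout coefficients alongside the remainders: start with r₀ = 326 = a·1 + b·0 (s = 1, t = 0) and r₁ = 316 = a·0 + b·1 (s = 0, t = 1); each new remainder r_{k+1} = r_{k-1} − q_k·r_k inherits s_{k+1} = s_{k-1} − q_k·s_k, t_{k+1} = t_{k-1} − q_k·t_k, so r_k = a·s_k + b·t_k at every step:
  q = 1: r = 10, s = 1 − 1·0 = 1, t = 0 − 1·1 = -1  (check: 326·1 + 316·(-1) = 10)
  q = 31: r = 6, s = 0 − 31·1 = -31, t = 1 − 31·(-1) = 32  (check: 326·(-31) + 316·32 = 6)
  q = 1: r = 4, s = 1 − 1·(-31) = 32, t = -1 − 1·32 = -33  (check: 326·32 + 316·(-33) = 4)
  q = 1: r = 2, s = -31 − 1·32 = -63, t = 32 − 1·(-33) = 65  (check: 326·(-63) + 316·65 = 2)
The row with r = 2 (the gcd) gives the Bezout coefficients s = -63, t = 65.
Result: 326 · (-63) + 316 · (65) = 2.

gcd(326, 316) = 2; s = -63, t = 65 (check: 326·(-63) + 316·65 = 2).


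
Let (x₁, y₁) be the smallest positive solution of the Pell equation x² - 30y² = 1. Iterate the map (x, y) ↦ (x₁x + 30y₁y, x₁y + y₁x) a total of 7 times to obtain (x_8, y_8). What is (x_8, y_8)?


Step 1: Find the fundamental solution (x₁, y₁) of x² - 30y² = 1.
  Expand √30 as a continued fraction. a₀ = ⌊√30⌋ = 5; iterate m_{k+1} = d_k·a_k − m_k, d_{k+1} = (30 − m_{k+1}²)/d_k, a_{k+1} = ⌊(a₀ + m_{k+1})/d_{k+1}⌋ (starting m₀ = 0, d₀ = 1), with convergents p_k = a_k·p_{k-1} + p_{k-2}, q_k = a_k·q_{k-1} + q_{k-2} (p₋₁ = 1, q₋₁ = 0):
  k = 0: a₀ = 5; p₀/q₀ = 5/1; p₀² − 30·q₀² = 25 − 30 = -5.
  k = 1: m = 5, d = 5, a = ⌊(5 + 5)/5⌋ = 2; p/q = (2·5 + 1)/(2·1 + 0) = 11/2; p² − 30·q² = 121 − 120 = 1.
  The first convergent with p² − 30·q² = 1 gives the fundamental solution (x₁, y₁) = (11, 2).
Step 2: Apply the recurrence (x_{n+1}, y_{n+1}) = (x₁x_n + 30y₁y_n, x₁y_n + y₁x_n) repeatedly.
  From (x_1, y_1) = (11, 2): x_2 = 11·11 + 30·2·2 = 241; y_2 = 11·2 + 2·11 = 44.
  From (x_2, y_2) = (241, 44): x_3 = 11·241 + 30·2·44 = 5291; y_3 = 11·44 + 2·241 = 966.
  From (x_3, y_3) = (5291, 966): x_4 = 11·5291 + 30·2·966 = 116161; y_4 = 11·966 + 2·5291 = 21208.
  From (x_4, y_4) = (116161, 21208): x_5 = 11·116161 + 30·2·21208 = 2550251; y_5 = 11·21208 + 2·116161 = 465610.
  From (x_5, y_5) = (2550251, 465610): x_6 = 11·2550251 + 30·2·465610 = 55989361; y_6 = 11·465610 + 2·2550251 = 10222212.
  From (x_6, y_6) = (55989361, 10222212): x_7 = 11·55989361 + 30·2·10222212 = 1229215691; y_7 = 11·10222212 + 2·55989361 = 224423054.
  From (x_7, y_7) = (1229215691, 224423054): x_8 = 11·1229215691 + 30·2·224423054 = 26986755841; y_8 = 11·224423054 + 2·1229215691 = 4927084976.
Step 3: Verify x_8² - 30·y_8² = 728284990821747617281 - 728284990821747617280 = 1 (should be 1). ✓

(x_1, y_1) = (11, 2); (x_8, y_8) = (26986755841, 4927084976).


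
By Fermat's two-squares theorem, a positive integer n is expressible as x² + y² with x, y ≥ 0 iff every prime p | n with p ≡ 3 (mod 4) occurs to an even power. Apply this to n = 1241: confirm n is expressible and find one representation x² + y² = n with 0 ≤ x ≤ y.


Step 1: Factor n = 1241 = 17 · 73.
Step 2: Check the mod-4 condition on each prime factor: 17 ≡ 1 (mod 4), exponent 1; 73 ≡ 1 (mod 4), exponent 1.
All primes ≡ 3 (mod 4) appear to even exponent (or don't appear), so by the two-squares theorem n IS expressible as a sum of two squares.
Step 3: Build a representation. Here n = 17 · 73 is a product of primes ≡ 1 (mod 4). Each prime p ≡ 1 (mod 4) is itself a sum of two squares; find a² by testing p − a² for a perfect square:
  17: 17 − 1² = 16 = 4² ⇒ 17 = 1² + 4².
  73: 73 − 1² = 72, 73 − 2² = 69, 73 − 3² = 64 = 8² ⇒ 73 = 3² + 8².
  Combine using the Brahmagupta–Fibonacci identity (a² + b²)(c² + d²) = (ac − bd)² + (ad + bc)² = (ac + bd)² + (ad − bc)²:
  17 · 73 = 1241: from (1² + 4²)(3² + 8²), take (1·3 − 4·8, 1·8 + 4·3) = (3 − 32, 8 + 12) = (-29, 20); dropping signs (only squares matter) gives (29, 20); check 29² + 20² = 841 + 400 = 1241 ✓.
Step 4: Order so x ≤ y and verify: 20² + 29² = 400 + 841 = 1241 = n. ✓

n = 1241 = 20² + 29² (one valid representation with x ≤ y).


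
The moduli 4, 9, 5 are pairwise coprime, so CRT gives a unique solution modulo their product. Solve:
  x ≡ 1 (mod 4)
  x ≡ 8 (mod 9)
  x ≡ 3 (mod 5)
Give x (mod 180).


Moduli 4, 9, 5 are pairwise coprime; by CRT there is a unique solution modulo M = 4 · 9 · 5 = 180.
Solve pairwise, accumulating the modulus:
  Start with x ≡ 1 (mod 4).
  Combine with x ≡ 8 (mod 9): since gcd(4, 9) = 1, we get a unique residue mod 36.
    Write x = 1 + 4·t and substitute into x ≡ 8 (mod 9): 4·t ≡ 8 − 1 = 7 (mod 9).
    The inverse of 4 mod 9 is 7 (since 4·7 = 28 = 3·9 + 1), so t ≡ 7·7 = 49 ≡ 4 (mod 9).
    Then x = 1 + 4·4 = 17, valid modulo lcm(4, 9) = 36: x ≡ 17 (mod 36).
  Combine with x ≡ 3 (mod 5): since gcd(36, 5) = 1, we get a unique residue mod 180.
    Write x = 17 + 36·t and substitute into x ≡ 3 (mod 5): 36·t ≡ 3 − 17 = -14 (mod 5).
    Reduce coefficients mod 5: 1·t ≡ 1 (mod 5).
    So t ≡ 1 (mod 5).
    Then x = 17 + 36·1 = 53, valid modulo lcm(36, 5) = 180: x ≡ 53 (mod 180).
Verify: 53 mod 4 = 1 ✓, 53 mod 9 = 8 ✓, 53 mod 5 = 3 ✓.

x ≡ 53 (mod 180).


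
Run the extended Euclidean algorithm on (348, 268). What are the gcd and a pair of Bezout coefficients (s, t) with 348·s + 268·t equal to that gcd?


Euclidean algorithm on (348, 268) — divide until remainder is 0:
  348 = 1 · 268 + 80
  268 = 3 · 80 + 28
  80 = 2 · 28 + 24
  28 = 1 · 24 + 4
  24 = 6 · 4 + 0
gcd(348, 268) = 4.
Track Bezout coefficients alongside the remainders: start with r₀ = 348 = a·1 + b·0 (s = 1, t = 0) and r₁ = 268 = a·0 + b·1 (s = 0, t = 1); each new remainder r_{k+1} = r_{k-1} − q_k·r_k inherits s_{k+1} = s_{k-1} − q_k·s_k, t_{k+1} = t_{k-1} − q_k·t_k, so r_k = a·s_k + b·t_k at every step:
  q = 1: r = 80, s = 1 − 1·0 = 1, t = 0 − 1·1 = -1  (check: 348·1 + 268·(-1) = 80)
  q = 3: r = 28, s = 0 − 3·1 = -3, t = 1 − 3·(-1) = 4  (check: 348·(-3) + 268·4 = 28)
  q = 2: r = 24, s = 1 − 2·(-3) = 7, t = -1 − 2·4 = -9  (check: 348·7 + 268·(-9) = 24)
  q = 1: r = 4, s = -3 − 1·7 = -10, t = 4 − 1·(-9) = 13  (check: 348·(-10) + 268·13 = 4)
The row with r = 4 (the gcd) gives the Bezout coefficients s = -10, t = 13.
Result: 348 · (-10) + 268 · (13) = 4.

gcd(348, 268) = 4; s = -10, t = 13 (check: 348·(-10) + 268·13 = 4).


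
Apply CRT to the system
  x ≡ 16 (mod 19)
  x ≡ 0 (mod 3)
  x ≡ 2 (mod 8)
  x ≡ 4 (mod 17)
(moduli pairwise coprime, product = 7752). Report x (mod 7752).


Product of moduli M = 19 · 3 · 8 · 17 = 7752.
Merge one congruence at a time:
  Start: x ≡ 16 (mod 19).
  Combine with x ≡ 0 (mod 3); new modulus lcm = 57.
    Write x = 16 + 19·t and substitute into x ≡ 0 (mod 3): 19·t ≡ 0 − 16 = -16 (mod 3).
    Reduce coefficients mod 3: 1·t ≡ 2 (mod 3).
    So t ≡ 2 (mod 3).
    Then x = 16 + 19·2 = 54, valid modulo lcm(19, 3) = 57: x ≡ 54 (mod 57).
  Combine with x ≡ 2 (mod 8); new modulus lcm = 456.
    Write x = 54 + 57·t and substitute into x ≡ 2 (mod 8): 57·t ≡ 2 − 54 = -52 (mod 8).
    Reduce coefficients mod 8: 1·t ≡ 4 (mod 8).
    So t ≡ 4 (mod 8).
    Then x = 54 + 57·4 = 282, valid modulo lcm(57, 8) = 456: x ≡ 282 (mod 456).
  Combine with x ≡ 4 (mod 17); new modulus lcm = 7752.
    Write x = 282 + 456·t and substitute into x ≡ 4 (mod 17): 456·t ≡ 4 − 282 = -278 (mod 17).
    Reduce coefficients mod 17: 14·t ≡ 11 (mod 17).
    The inverse of 14 mod 17 is 11 (since 14·11 = 154 = 9·17 + 1), so t ≡ 11·11 = 121 ≡ 2 (mod 17).
    Then x = 282 + 456·2 = 1194, valid modulo lcm(456, 17) = 7752: x ≡ 1194 (mod 7752).
Verify against each original: 1194 mod 19 = 16, 1194 mod 3 = 0, 1194 mod 8 = 2, 1194 mod 17 = 4.

x ≡ 1194 (mod 7752).


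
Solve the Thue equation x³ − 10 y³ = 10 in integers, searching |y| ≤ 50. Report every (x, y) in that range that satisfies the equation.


The equation is x³ - 10y³ = 10. For fixed y, x³ = 10·y³ + 10, so a solution requires the RHS to be a perfect cube.
Strategy: iterate y from -50 to 50, compute RHS = 10·y³ + 10, and check whether it is a (positive or negative) perfect cube.
Check small values of y:
  y = 0: RHS = 10 is not a perfect cube.
  y = 1: RHS = 20 is not a perfect cube.
  y = -1: RHS = 0 = (0)³ ⇒ x = 0 works.
  y = 2: RHS = 90 is not a perfect cube.
  y = -2: RHS = -70 is not a perfect cube.
  y = 3: RHS = 280 is not a perfect cube.
  y = -3: RHS = -260 is not a perfect cube.
Continuing the search up to |y| = 50 finds no further solutions beyond those listed.
Collected solutions: (0, -1).

Solutions (with |y| ≤ 50): (0, -1).


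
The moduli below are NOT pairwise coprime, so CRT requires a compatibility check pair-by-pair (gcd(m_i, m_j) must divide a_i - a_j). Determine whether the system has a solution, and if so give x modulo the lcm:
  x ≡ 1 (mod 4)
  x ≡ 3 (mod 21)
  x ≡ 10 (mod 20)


Moduli 4, 21, 20 are not pairwise coprime, so CRT works modulo lcm(m_i) when all pairwise compatibility conditions hold.
Pairwise compatibility: gcd(m_i, m_j) must divide a_i - a_j for every pair.
Merge one congruence at a time:
  Start: x ≡ 1 (mod 4).
  Combine with x ≡ 3 (mod 21): gcd(4, 21) = 1; 3 - 1 = 2, which IS divisible by 1, so compatible.
    Write x = 1 + 4·t and substitute into x ≡ 3 (mod 21): 4·t ≡ 3 − 1 = 2 (mod 21).
    The inverse of 4 mod 21 is 16 (since 4·16 = 64 = 3·21 + 1), so t ≡ 16·2 = 32 ≡ 11 (mod 21).
    Then x = 1 + 4·11 = 45, valid modulo lcm(4, 21) = 84: x ≡ 45 (mod 84).
  Combine with x ≡ 10 (mod 20): gcd(84, 20) = 4, and 10 - 45 = -35 is NOT divisible by 4.
    ⇒ system is inconsistent (no integer solution).

No solution (the system is inconsistent).


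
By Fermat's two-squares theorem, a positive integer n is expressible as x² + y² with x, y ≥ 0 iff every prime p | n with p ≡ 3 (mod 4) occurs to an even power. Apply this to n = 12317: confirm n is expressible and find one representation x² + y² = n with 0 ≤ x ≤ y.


Step 1: Factor n = 12317 = 109 · 113.
Step 2: Check the mod-4 condition on each prime factor: 109 ≡ 1 (mod 4), exponent 1; 113 ≡ 1 (mod 4), exponent 1.
All primes ≡ 3 (mod 4) appear to even exponent (or don't appear), so by the two-squares theorem n IS expressible as a sum of two squares.
Step 3: Build a representation. Here n = 109 · 113 is a product of primes ≡ 1 (mod 4). Each prime p ≡ 1 (mod 4) is itself a sum of two squares; find a² by testing p − a² for a perfect square:
  109: 109 − 1² = 108, 109 − 2² = 105, 109 − 3² = 100 = 10² ⇒ 109 = 3² + 10².
  113: 113 − 1² = 112, 113 − 2² = 109, 113 − 3² = 104, 113 − 4² = 97, 113 − 5² = 88, 113 − 6² = 77, 113 − 7² = 64 = 8² ⇒ 113 = 7² + 8².
  Combine using the Brahmagupta–Fibonacci identity (a² + b²)(c² + d²) = (ac − bd)² + (ad + bc)² = (ac + bd)² + (ad − bc)²:
  109 · 113 = 12317: from (3² + 10²)(7² + 8²), take (3·7 − 10·8, 3·8 + 10·7) = (21 − 80, 24 + 70) = (-59, 94); dropping signs (only squares matter) gives (59, 94); check 59² + 94² = 3481 + 8836 = 12317 ✓.
Step 4: Order so x ≤ y and verify: 59² + 94² = 3481 + 8836 = 12317 = n. ✓

n = 12317 = 59² + 94² (one valid representation with x ≤ y).


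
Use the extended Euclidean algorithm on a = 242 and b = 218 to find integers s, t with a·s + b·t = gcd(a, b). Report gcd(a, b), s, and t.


Euclidean algorithm on (242, 218) — divide until remainder is 0:
  242 = 1 · 218 + 24
  218 = 9 · 24 + 2
  24 = 12 · 2 + 0
gcd(242, 218) = 2.
Track Bezout coefficients alongside the remainders: start with r₀ = 242 = a·1 + b·0 (s = 1, t = 0) and r₁ = 218 = a·0 + b·1 (s = 0, t = 1); each new remainder r_{k+1} = r_{k-1} − q_k·r_k inherits s_{k+1} = s_{k-1} − q_k·s_k, t_{k+1} = t_{k-1} − q_k·t_k, so r_k = a·s_k + b·t_k at every step:
  q = 1: r = 24, s = 1 − 1·0 = 1, t = 0 − 1·1 = -1  (check: 242·1 + 218·(-1) = 24)
  q = 9: r = 2, s = 0 − 9·1 = -9, t = 1 − 9·(-1) = 10  (check: 242·(-9) + 218·10 = 2)
The row with r = 2 (the gcd) gives the Bezout coefficients s = -9, t = 10.
Result: 242 · (-9) + 218 · (10) = 2.

gcd(242, 218) = 2; s = -9, t = 10 (check: 242·(-9) + 218·10 = 2).


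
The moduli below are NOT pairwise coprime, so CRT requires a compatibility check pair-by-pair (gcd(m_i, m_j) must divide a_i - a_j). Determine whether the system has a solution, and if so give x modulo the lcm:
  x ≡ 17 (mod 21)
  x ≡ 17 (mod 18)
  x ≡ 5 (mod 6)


Moduli 21, 18, 6 are not pairwise coprime, so CRT works modulo lcm(m_i) when all pairwise compatibility conditions hold.
Pairwise compatibility: gcd(m_i, m_j) must divide a_i - a_j for every pair.
Merge one congruence at a time:
  Start: x ≡ 17 (mod 21).
  Combine with x ≡ 17 (mod 18): gcd(21, 18) = 3; 17 - 17 = 0, which IS divisible by 3, so compatible.
    Write x = 17 + 21·t and substitute into x ≡ 17 (mod 18): 21·t ≡ 17 − 17 = 0 (mod 18).
    Divide the congruence (and modulus) by g = 3: 7·t ≡ 0 (mod 6).
    Reduce coefficients mod 6: 1·t ≡ 0 (mod 6).
    So t ≡ 0 (mod 6).
    Then x = 17 + 21·0 = 17, valid modulo lcm(21, 18) = 126: x ≡ 17 (mod 126).
  Combine with x ≡ 5 (mod 6): gcd(126, 6) = 6; 5 - 17 = -12, which IS divisible by 6, so compatible.
    Write x = 17 + 126·t and substitute into x ≡ 5 (mod 6): 126·t ≡ 5 − 17 = -12 (mod 6).
    Divide the congruence (and modulus) by g = 6: 21·t ≡ -2 (mod 1).
    Modulo 1 every t works; take t = 0.
    Then x = 17 + 126·0 = 17, valid modulo lcm(126, 6) = 126: x ≡ 17 (mod 126).
Verify: 17 mod 21 = 17, 17 mod 18 = 17, 17 mod 6 = 5.

x ≡ 17 (mod 126).


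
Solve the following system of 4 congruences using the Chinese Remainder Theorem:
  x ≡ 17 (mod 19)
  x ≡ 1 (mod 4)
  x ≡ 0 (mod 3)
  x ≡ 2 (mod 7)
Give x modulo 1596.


Product of moduli M = 19 · 4 · 3 · 7 = 1596.
Merge one congruence at a time:
  Start: x ≡ 17 (mod 19).
  Combine with x ≡ 1 (mod 4); new modulus lcm = 76.
    Write x = 17 + 19·t and substitute into x ≡ 1 (mod 4): 19·t ≡ 1 − 17 = -16 (mod 4).
    Reduce coefficients mod 4: 3·t ≡ 0 (mod 4).
    The inverse of 3 mod 4 is 3 (since 3·3 = 9 = 2·4 + 1), so t ≡ 3·0 = 0 ≡ 0 (mod 4).
    Then x = 17 + 19·0 = 17, valid modulo lcm(19, 4) = 76: x ≡ 17 (mod 76).
  Combine with x ≡ 0 (mod 3); new modulus lcm = 228.
    Write x = 17 + 76·t and substitute into x ≡ 0 (mod 3): 76·t ≡ 0 − 17 = -17 (mod 3).
    Reduce coefficients mod 3: 1·t ≡ 1 (mod 3).
    So t ≡ 1 (mod 3).
    Then x = 17 + 76·1 = 93, valid modulo lcm(76, 3) = 228: x ≡ 93 (mod 228).
  Combine with x ≡ 2 (mod 7); new modulus lcm = 1596.
    Write x = 93 + 228·t and substitute into x ≡ 2 (mod 7): 228·t ≡ 2 − 93 = -91 (mod 7).
    Reduce coefficients mod 7: 4·t ≡ 0 (mod 7).
    The inverse of 4 mod 7 is 2 (since 4·2 = 8 = 1·7 + 1), so t ≡ 2·0 = 0 ≡ 0 (mod 7).
    Then x = 93 + 228·0 = 93, valid modulo lcm(228, 7) = 1596: x ≡ 93 (mod 1596).
Verify against each original: 93 mod 19 = 17, 93 mod 4 = 1, 93 mod 3 = 0, 93 mod 7 = 2.

x ≡ 93 (mod 1596).


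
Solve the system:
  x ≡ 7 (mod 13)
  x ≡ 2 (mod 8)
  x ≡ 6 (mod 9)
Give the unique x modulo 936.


Moduli 13, 8, 9 are pairwise coprime; by CRT there is a unique solution modulo M = 13 · 8 · 9 = 936.
Solve pairwise, accumulating the modulus:
  Start with x ≡ 7 (mod 13).
  Combine with x ≡ 2 (mod 8): since gcd(13, 8) = 1, we get a unique residue mod 104.
    Write x = 7 + 13·t and substitute into x ≡ 2 (mod 8): 13·t ≡ 2 − 7 = -5 (mod 8).
    Reduce coefficients mod 8: 5·t ≡ 3 (mod 8).
    The inverse of 5 mod 8 is 5 (since 5·5 = 25 = 3·8 + 1), so t ≡ 5·3 = 15 ≡ 7 (mod 8).
    Then x = 7 + 13·7 = 98, valid modulo lcm(13, 8) = 104: x ≡ 98 (mod 104).
  Combine with x ≡ 6 (mod 9): since gcd(104, 9) = 1, we get a unique residue mod 936.
    Write x = 98 + 104·t and substitute into x ≡ 6 (mod 9): 104·t ≡ 6 − 98 = -92 (mod 9).
    Reduce coefficients mod 9: 5·t ≡ 7 (mod 9).
    The inverse of 5 mod 9 is 2 (since 5·2 = 10 = 1·9 + 1), so t ≡ 2·7 = 14 ≡ 5 (mod 9).
    Then x = 98 + 104·5 = 618, valid modulo lcm(104, 9) = 936: x ≡ 618 (mod 936).
Verify: 618 mod 13 = 7 ✓, 618 mod 8 = 2 ✓, 618 mod 9 = 6 ✓.

x ≡ 618 (mod 936).


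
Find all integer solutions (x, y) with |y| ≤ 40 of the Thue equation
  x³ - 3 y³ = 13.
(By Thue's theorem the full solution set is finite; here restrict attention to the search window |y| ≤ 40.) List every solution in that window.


The equation is x³ - 3y³ = 13. For fixed y, x³ = 3·y³ + 13, so a solution requires the RHS to be a perfect cube.
Strategy: iterate y from -40 to 40, compute RHS = 3·y³ + 13, and check whether it is a (positive or negative) perfect cube.
Check small values of y:
  y = 0: RHS = 13 is not a perfect cube.
  y = 1: RHS = 16 is not a perfect cube.
  y = -1: RHS = 10 is not a perfect cube.
  y = 2: RHS = 37 is not a perfect cube.
  y = -2: RHS = -11 is not a perfect cube.
  y = 3: RHS = 94 is not a perfect cube.
  y = -3: RHS = -68 is not a perfect cube.
Continuing the search up to |y| = 40 finds no solutions either.
No (x, y) in the scanned range satisfies the equation.

No integer solutions with |y| ≤ 40.


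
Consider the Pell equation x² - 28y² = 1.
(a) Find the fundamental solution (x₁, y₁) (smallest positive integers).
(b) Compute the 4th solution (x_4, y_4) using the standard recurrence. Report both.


Step 1: Find the fundamental solution (x₁, y₁) of x² - 28y² = 1.
  Expand √28 as a continued fraction. a₀ = ⌊√28⌋ = 5; iterate m_{k+1} = d_k·a_k − m_k, d_{k+1} = (28 − m_{k+1}²)/d_k, a_{k+1} = ⌊(a₀ + m_{k+1})/d_{k+1}⌋ (starting m₀ = 0, d₀ = 1), with convergents p_k = a_k·p_{k-1} + p_{k-2}, q_k = a_k·q_{k-1} + q_{k-2} (p₋₁ = 1, q₋₁ = 0):
  k = 0: a₀ = 5; p₀/q₀ = 5/1; p₀² − 28·q₀² = 25 − 28 = -3.
  k = 1: m = 5, d = 3, a = ⌊(5 + 5)/3⌋ = 3; p/q = (3·5 + 1)/(3·1 + 0) = 16/3; p² − 28·q² = 256 − 252 = 4.
  k = 2: m = 4, d = 4, a = ⌊(5 + 4)/4⌋ = 2; p/q = (2·16 + 5)/(2·3 + 1) = 37/7; p² − 28·q² = 1369 − 1372 = -3.
  k = 3: m = 4, d = 3, a = ⌊(5 + 4)/3⌋ = 3; p/q = (3·37 + 16)/(3·7 + 3) = 127/24; p² − 28·q² = 16129 − 16128 = 1.
  The first convergent with p² − 28·q² = 1 gives the fundamental solution (x₁, y₁) = (127, 24).
Step 2: Apply the recurrence (x_{n+1}, y_{n+1}) = (x₁x_n + 28y₁y_n, x₁y_n + y₁x_n) repeatedly.
  From (x_1, y_1) = (127, 24): x_2 = 127·127 + 28·24·24 = 32257; y_2 = 127·24 + 24·127 = 6096.
  From (x_2, y_2) = (32257, 6096): x_3 = 127·32257 + 28·24·6096 = 8193151; y_3 = 127·6096 + 24·32257 = 1548360.
  From (x_3, y_3) = (8193151, 1548360): x_4 = 127·8193151 + 28·24·1548360 = 2081028097; y_4 = 127·1548360 + 24·8193151 = 393277344.
Step 3: Verify x_4² - 28·y_4² = 4330677940503441409 - 4330677940503441408 = 1 (should be 1). ✓

(x_1, y_1) = (127, 24); (x_4, y_4) = (2081028097, 393277344).


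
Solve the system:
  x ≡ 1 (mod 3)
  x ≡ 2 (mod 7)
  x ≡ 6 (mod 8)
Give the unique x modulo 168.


Moduli 3, 7, 8 are pairwise coprime; by CRT there is a unique solution modulo M = 3 · 7 · 8 = 168.
Solve pairwise, accumulating the modulus:
  Start with x ≡ 1 (mod 3).
  Combine with x ≡ 2 (mod 7): since gcd(3, 7) = 1, we get a unique residue mod 21.
    Write x = 1 + 3·t and substitute into x ≡ 2 (mod 7): 3·t ≡ 2 − 1 = 1 (mod 7).
    The inverse of 3 mod 7 is 5 (since 3·5 = 15 = 2·7 + 1), so t ≡ 5·1 = 5 ≡ 5 (mod 7).
    Then x = 1 + 3·5 = 16, valid modulo lcm(3, 7) = 21: x ≡ 16 (mod 21).
  Combine with x ≡ 6 (mod 8): since gcd(21, 8) = 1, we get a unique residue mod 168.
    Write x = 16 + 21·t and substitute into x ≡ 6 (mod 8): 21·t ≡ 6 − 16 = -10 (mod 8).
    Reduce coefficients mod 8: 5·t ≡ 6 (mod 8).
    The inverse of 5 mod 8 is 5 (since 5·5 = 25 = 3·8 + 1), so t ≡ 5·6 = 30 ≡ 6 (mod 8).
    Then x = 16 + 21·6 = 142, valid modulo lcm(21, 8) = 168: x ≡ 142 (mod 168).
Verify: 142 mod 3 = 1 ✓, 142 mod 7 = 2 ✓, 142 mod 8 = 6 ✓.

x ≡ 142 (mod 168).


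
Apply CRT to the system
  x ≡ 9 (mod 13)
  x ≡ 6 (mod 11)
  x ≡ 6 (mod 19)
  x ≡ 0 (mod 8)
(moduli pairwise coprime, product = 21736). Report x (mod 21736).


Product of moduli M = 13 · 11 · 19 · 8 = 21736.
Merge one congruence at a time:
  Start: x ≡ 9 (mod 13).
  Combine with x ≡ 6 (mod 11); new modulus lcm = 143.
    Write x = 9 + 13·t and substitute into x ≡ 6 (mod 11): 13·t ≡ 6 − 9 = -3 (mod 11).
    Reduce coefficients mod 11: 2·t ≡ 8 (mod 11).
    The inverse of 2 mod 11 is 6 (since 2·6 = 12 = 1·11 + 1), so t ≡ 6·8 = 48 ≡ 4 (mod 11).
    Then x = 9 + 13·4 = 61, valid modulo lcm(13, 11) = 143: x ≡ 61 (mod 143).
  Combine with x ≡ 6 (mod 19); new modulus lcm = 2717.
    Write x = 61 + 143·t and substitute into x ≡ 6 (mod 19): 143·t ≡ 6 − 61 = -55 (mod 19).
    Reduce coefficients mod 19: 10·t ≡ 2 (mod 19).
    The inverse of 10 mod 19 is 2 (since 10·2 = 20 = 1·19 + 1), so t ≡ 2·2 = 4 ≡ 4 (mod 19).
    Then x = 61 + 143·4 = 633, valid modulo lcm(143, 19) = 2717: x ≡ 633 (mod 2717).
  Combine with x ≡ 0 (mod 8); new modulus lcm = 21736.
    Write x = 633 + 2717·t and substitute into x ≡ 0 (mod 8): 2717·t ≡ 0 − 633 = -633 (mod 8).
    Reduce coefficients mod 8: 5·t ≡ 7 (mod 8).
    The inverse of 5 mod 8 is 5 (since 5·5 = 25 = 3·8 + 1), so t ≡ 5·7 = 35 ≡ 3 (mod 8).
    Then x = 633 + 2717·3 = 8784, valid modulo lcm(2717, 8) = 21736: x ≡ 8784 (mod 21736).
Verify against each original: 8784 mod 13 = 9, 8784 mod 11 = 6, 8784 mod 19 = 6, 8784 mod 8 = 0.

x ≡ 8784 (mod 21736).


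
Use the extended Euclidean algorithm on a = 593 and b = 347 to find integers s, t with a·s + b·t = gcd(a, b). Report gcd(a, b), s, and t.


Euclidean algorithm on (593, 347) — divide until remainder is 0:
  593 = 1 · 347 + 246
  347 = 1 · 246 + 101
  246 = 2 · 101 + 44
  101 = 2 · 44 + 13
  44 = 3 · 13 + 5
  13 = 2 · 5 + 3
  5 = 1 · 3 + 2
  3 = 1 · 2 + 1
  2 = 2 · 1 + 0
gcd(593, 347) = 1.
Track Bezout coefficients alongside the remainders: start with r₀ = 593 = a·1 + b·0 (s = 1, t = 0) and r₁ = 347 = a·0 + b·1 (s = 0, t = 1); each new remainder r_{k+1} = r_{k-1} − q_k·r_k inherits s_{k+1} = s_{k-1} − q_k·s_k, t_{k+1} = t_{k-1} − q_k·t_k, so r_k = a·s_k + b·t_k at every step:
  q = 1: r = 246, s = 1 − 1·0 = 1, t = 0 − 1·1 = -1  (check: 593·1 + 347·(-1) = 246)
  q = 1: r = 101, s = 0 − 1·1 = -1, t = 1 − 1·(-1) = 2  (check: 593·(-1) + 347·2 = 101)
  q = 2: r = 44, s = 1 − 2·(-1) = 3, t = -1 − 2·2 = -5  (check: 593·3 + 347·(-5) = 44)
  q = 2: r = 13, s = -1 − 2·3 = -7, t = 2 − 2·(-5) = 12  (check: 593·(-7) + 347·12 = 13)
  q = 3: r = 5, s = 3 − 3·(-7) = 24, t = -5 − 3·12 = -41  (check: 593·24 + 347·(-41) = 5)
  q = 2: r = 3, s = -7 − 2·24 = -55, t = 12 − 2·(-41) = 94  (check: 593·(-55) + 347·94 = 3)
  q = 1: r = 2, s = 24 − 1·(-55) = 79, t = -41 − 1·94 = -135  (check: 593·79 + 347·(-135) = 2)
  q = 1: r = 1, s = -55 − 1·79 = -134, t = 94 − 1·(-135) = 229  (check: 593·(-134) + 347·229 = 1)
The row with r = 1 (the gcd) gives the Bezout coefficients s = -134, t = 229.
Result: 593 · (-134) + 347 · (229) = 1.

gcd(593, 347) = 1; s = -134, t = 229 (check: 593·(-134) + 347·229 = 1).


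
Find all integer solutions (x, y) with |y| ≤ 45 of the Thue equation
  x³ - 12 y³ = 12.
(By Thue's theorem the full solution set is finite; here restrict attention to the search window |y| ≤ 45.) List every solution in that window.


The equation is x³ - 12y³ = 12. For fixed y, x³ = 12·y³ + 12, so a solution requires the RHS to be a perfect cube.
Strategy: iterate y from -45 to 45, compute RHS = 12·y³ + 12, and check whether it is a (positive or negative) perfect cube.
Check small values of y:
  y = 0: RHS = 12 is not a perfect cube.
  y = 1: RHS = 24 is not a perfect cube.
  y = -1: RHS = 0 = (0)³ ⇒ x = 0 works.
  y = 2: RHS = 108 is not a perfect cube.
  y = -2: RHS = -84 is not a perfect cube.
  y = 3: RHS = 336 is not a perfect cube.
  y = -3: RHS = -312 is not a perfect cube.
Continuing the search up to |y| = 45 finds no further solutions beyond those listed.
Collected solutions: (0, -1).

Solutions (with |y| ≤ 45): (0, -1).


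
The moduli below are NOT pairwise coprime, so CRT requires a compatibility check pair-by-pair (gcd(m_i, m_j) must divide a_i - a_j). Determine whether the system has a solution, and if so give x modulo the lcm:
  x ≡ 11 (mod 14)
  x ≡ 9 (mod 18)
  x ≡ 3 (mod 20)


Moduli 14, 18, 20 are not pairwise coprime, so CRT works modulo lcm(m_i) when all pairwise compatibility conditions hold.
Pairwise compatibility: gcd(m_i, m_j) must divide a_i - a_j for every pair.
Merge one congruence at a time:
  Start: x ≡ 11 (mod 14).
  Combine with x ≡ 9 (mod 18): gcd(14, 18) = 2; 9 - 11 = -2, which IS divisible by 2, so compatible.
    Write x = 11 + 14·t and substitute into x ≡ 9 (mod 18): 14·t ≡ 9 − 11 = -2 (mod 18).
    Divide the congruence (and modulus) by g = 2: 7·t ≡ -1 (mod 9).
    Reduce coefficients mod 9: 7·t ≡ 8 (mod 9).
    The inverse of 7 mod 9 is 4 (since 7·4 = 28 = 3·9 + 1), so t ≡ 4·8 = 32 ≡ 5 (mod 9).
    Then x = 11 + 14·5 = 81, valid modulo lcm(14, 18) = 126: x ≡ 81 (mod 126).
  Combine with x ≡ 3 (mod 20): gcd(126, 20) = 2; 3 - 81 = -78, which IS divisible by 2, so compatible.
    Write x = 81 + 126·t and substitute into x ≡ 3 (mod 20): 126·t ≡ 3 − 81 = -78 (mod 20).
    Divide the congruence (and modulus) by g = 2: 63·t ≡ -39 (mod 10).
    Reduce coefficients mod 10: 3·t ≡ 1 (mod 10).
    The inverse of 3 mod 10 is 7 (since 3·7 = 21 = 2·10 + 1), so t ≡ 7·1 = 7 ≡ 7 (mod 10).
    Then x = 81 + 126·7 = 963, valid modulo lcm(126, 20) = 1260: x ≡ 963 (mod 1260).
Verify: 963 mod 14 = 11, 963 mod 18 = 9, 963 mod 20 = 3.

x ≡ 963 (mod 1260).


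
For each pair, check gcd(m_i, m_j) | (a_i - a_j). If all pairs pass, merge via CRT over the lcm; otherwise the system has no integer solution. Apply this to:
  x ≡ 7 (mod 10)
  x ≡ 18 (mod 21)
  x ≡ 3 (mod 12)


Moduli 10, 21, 12 are not pairwise coprime, so CRT works modulo lcm(m_i) when all pairwise compatibility conditions hold.
Pairwise compatibility: gcd(m_i, m_j) must divide a_i - a_j for every pair.
Merge one congruence at a time:
  Start: x ≡ 7 (mod 10).
  Combine with x ≡ 18 (mod 21): gcd(10, 21) = 1; 18 - 7 = 11, which IS divisible by 1, so compatible.
    Write x = 7 + 10·t and substitute into x ≡ 18 (mod 21): 10·t ≡ 18 − 7 = 11 (mod 21).
    The inverse of 10 mod 21 is 19 (since 10·19 = 190 = 9·21 + 1), so t ≡ 19·11 = 209 ≡ 20 (mod 21).
    Then x = 7 + 10·20 = 207, valid modulo lcm(10, 21) = 210: x ≡ 207 (mod 210).
  Combine with x ≡ 3 (mod 12): gcd(210, 12) = 6; 3 - 207 = -204, which IS divisible by 6, so compatible.
    Write x = 207 + 210·t and substitute into x ≡ 3 (mod 12): 210·t ≡ 3 − 207 = -204 (mod 12).
    Divide the congruence (and modulus) by g = 6: 35·t ≡ -34 (mod 2).
    Reduce coefficients mod 2: 1·t ≡ 0 (mod 2).
    So t ≡ 0 (mod 2).
    Then x = 207 + 210·0 = 207, valid modulo lcm(210, 12) = 420: x ≡ 207 (mod 420).
Verify: 207 mod 10 = 7, 207 mod 21 = 18, 207 mod 12 = 3.

x ≡ 207 (mod 420).


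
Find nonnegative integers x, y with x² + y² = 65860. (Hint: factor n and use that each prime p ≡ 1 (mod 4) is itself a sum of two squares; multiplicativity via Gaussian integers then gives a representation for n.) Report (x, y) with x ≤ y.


Step 1: Factor n = 65860 = 2^2 · 5 · 37 · 89.
Step 2: Check the mod-4 condition on each prime factor: 2 = 2 (special); 5 ≡ 1 (mod 4), exponent 1; 37 ≡ 1 (mod 4), exponent 1; 89 ≡ 1 (mod 4), exponent 1.
All primes ≡ 3 (mod 4) appear to even exponent (or don't appear), so by the two-squares theorem n IS expressible as a sum of two squares.
Step 3: Build a representation. Group n = k² · m with k = 2 and m = 5 · 37 · 89 = 16465 (a product of primes ≡ 1 (mod 4)); a representation of m scales to one of n via (k·x)² + (k·y)² = k²(x² + y²). Each prime p ≡ 1 (mod 4) is itself a sum of two squares; find a² by testing p − a² for a perfect square:
  5: 5 − 1² = 4 = 2² ⇒ 5 = 1² + 2².
  37: 37 − 1² = 36 = 6² ⇒ 37 = 1² + 6².
  89: 89 − 1² = 88, 89 − 2² = 85, 89 − 3² = 80, 89 − 4² = 73, 89 − 5² = 64 = 8² ⇒ 89 = 5² + 8².
  Combine using the Brahmagupta–Fibonacci identity (a² + b²)(c² + d²) = (ac − bd)² + (ad + bc)² = (ac + bd)² + (ad − bc)²:
  5 · 37 = 185: from (1² + 2²)(1² + 6²), take (1·1 − 2·6, 1·6 + 2·1) = (1 − 12, 6 + 2) = (-11, 8); dropping signs (only squares matter) gives (11, 8); check 11² + 8² = 121 + 64 = 185 ✓.
  185 · 89 = 16465: from (11² + 8²)(5² + 8²), take (11·5 − 8·8, 11·8 + 8·5) = (55 − 64, 88 + 40) = (-9, 128); dropping signs (only squares matter) gives (9, 128); check 9² + 128² = 81 + 16384 = 16465 ✓.
  Scale by k = 2: (2·9, 2·128) = (18, 256).
Step 4: Order so x ≤ y and verify: 18² + 256² = 324 + 65536 = 65860 = n. ✓

n = 65860 = 18² + 256² (one valid representation with x ≤ y).


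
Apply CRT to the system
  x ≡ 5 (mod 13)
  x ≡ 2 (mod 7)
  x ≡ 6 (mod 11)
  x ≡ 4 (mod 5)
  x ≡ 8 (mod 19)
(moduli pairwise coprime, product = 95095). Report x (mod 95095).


Product of moduli M = 13 · 7 · 11 · 5 · 19 = 95095.
Merge one congruence at a time:
  Start: x ≡ 5 (mod 13).
  Combine with x ≡ 2 (mod 7); new modulus lcm = 91.
    Write x = 5 + 13·t and substitute into x ≡ 2 (mod 7): 13·t ≡ 2 − 5 = -3 (mod 7).
    Reduce coefficients mod 7: 6·t ≡ 4 (mod 7).
    The inverse of 6 mod 7 is 6 (since 6·6 = 36 = 5·7 + 1), so t ≡ 6·4 = 24 ≡ 3 (mod 7).
    Then x = 5 + 13·3 = 44, valid modulo lcm(13, 7) = 91: x ≡ 44 (mod 91).
  Combine with x ≡ 6 (mod 11); new modulus lcm = 1001.
    Write x = 44 + 91·t and substitute into x ≡ 6 (mod 11): 91·t ≡ 6 − 44 = -38 (mod 11).
    Reduce coefficients mod 11: 3·t ≡ 6 (mod 11).
    The inverse of 3 mod 11 is 4 (since 3·4 = 12 = 1·11 + 1), so t ≡ 4·6 = 24 ≡ 2 (mod 11).
    Then x = 44 + 91·2 = 226, valid modulo lcm(91, 11) = 1001: x ≡ 226 (mod 1001).
  Combine with x ≡ 4 (mod 5); new modulus lcm = 5005.
    Write x = 226 + 1001·t and substitute into x ≡ 4 (mod 5): 1001·t ≡ 4 − 226 = -222 (mod 5).
    Reduce coefficients mod 5: 1·t ≡ 3 (mod 5).
    So t ≡ 3 (mod 5).
    Then x = 226 + 1001·3 = 3229, valid modulo lcm(1001, 5) = 5005: x ≡ 3229 (mod 5005).
  Combine with x ≡ 8 (mod 19); new modulus lcm = 95095.
    Write x = 3229 + 5005·t and substitute into x ≡ 8 (mod 19): 5005·t ≡ 8 − 3229 = -3221 (mod 19).
    Reduce coefficients mod 19: 8·t ≡ 9 (mod 19).
    The inverse of 8 mod 19 is 12 (since 8·12 = 96 = 5·19 + 1), so t ≡ 12·9 = 108 ≡ 13 (mod 19).
    Then x = 3229 + 5005·13 = 68294, valid modulo lcm(5005, 19) = 95095: x ≡ 68294 (mod 95095).
Verify against each original: 68294 mod 13 = 5, 68294 mod 7 = 2, 68294 mod 11 = 6, 68294 mod 5 = 4, 68294 mod 19 = 8.

x ≡ 68294 (mod 95095).


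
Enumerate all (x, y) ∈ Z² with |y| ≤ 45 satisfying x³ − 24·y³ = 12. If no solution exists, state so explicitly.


The equation is x³ - 24y³ = 12. For fixed y, x³ = 24·y³ + 12, so a solution requires the RHS to be a perfect cube.
Strategy: iterate y from -45 to 45, compute RHS = 24·y³ + 12, and check whether it is a (positive or negative) perfect cube.
Check small values of y:
  y = 0: RHS = 12 is not a perfect cube.
  y = 1: RHS = 36 is not a perfect cube.
  y = -1: RHS = -12 is not a perfect cube.
  y = 2: RHS = 204 is not a perfect cube.
  y = -2: RHS = -180 is not a perfect cube.
  y = 3: RHS = 660 is not a perfect cube.
  y = -3: RHS = -636 is not a perfect cube.
Continuing the search up to |y| = 45 finds no solutions either.
No (x, y) in the scanned range satisfies the equation.

No integer solutions with |y| ≤ 45.


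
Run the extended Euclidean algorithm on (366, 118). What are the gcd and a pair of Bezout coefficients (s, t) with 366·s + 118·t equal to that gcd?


Euclidean algorithm on (366, 118) — divide until remainder is 0:
  366 = 3 · 118 + 12
  118 = 9 · 12 + 10
  12 = 1 · 10 + 2
  10 = 5 · 2 + 0
gcd(366, 118) = 2.
Track Bezout coefficients alongside the remainders: start with r₀ = 366 = a·1 + b·0 (s = 1, t = 0) and r₁ = 118 = a·0 + b·1 (s = 0, t = 1); each new remainder r_{k+1} = r_{k-1} − q_k·r_k inherits s_{k+1} = s_{k-1} − q_k·s_k, t_{k+1} = t_{k-1} − q_k·t_k, so r_k = a·s_k + b·t_k at every step:
  q = 3: r = 12, s = 1 − 3·0 = 1, t = 0 − 3·1 = -3  (check: 366·1 + 118·(-3) = 12)
  q = 9: r = 10, s = 0 − 9·1 = -9, t = 1 − 9·(-3) = 28  (check: 366·(-9) + 118·28 = 10)
  q = 1: r = 2, s = 1 − 1·(-9) = 10, t = -3 − 1·28 = -31  (check: 366·10 + 118·(-31) = 2)
The row with r = 2 (the gcd) gives the Bezout coefficients s = 10, t = -31.
Result: 366 · (10) + 118 · (-31) = 2.

gcd(366, 118) = 2; s = 10, t = -31 (check: 366·10 + 118·(-31) = 2).


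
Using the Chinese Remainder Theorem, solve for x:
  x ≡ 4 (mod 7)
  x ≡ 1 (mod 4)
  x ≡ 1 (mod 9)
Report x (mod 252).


Moduli 7, 4, 9 are pairwise coprime; by CRT there is a unique solution modulo M = 7 · 4 · 9 = 252.
Solve pairwise, accumulating the modulus:
  Start with x ≡ 4 (mod 7).
  Combine with x ≡ 1 (mod 4): since gcd(7, 4) = 1, we get a unique residue mod 28.
    Write x = 4 + 7·t and substitute into x ≡ 1 (mod 4): 7·t ≡ 1 − 4 = -3 (mod 4).
    Reduce coefficients mod 4: 3·t ≡ 1 (mod 4).
    The inverse of 3 mod 4 is 3 (since 3·3 = 9 = 2·4 + 1), so t ≡ 3·1 = 3 ≡ 3 (mod 4).
    Then x = 4 + 7·3 = 25, valid modulo lcm(7, 4) = 28: x ≡ 25 (mod 28).
  Combine with x ≡ 1 (mod 9): since gcd(28, 9) = 1, we get a unique residue mod 252.
    Write x = 25 + 28·t and substitute into x ≡ 1 (mod 9): 28·t ≡ 1 − 25 = -24 (mod 9).
    Reduce coefficients mod 9: 1·t ≡ 3 (mod 9).
    So t ≡ 3 (mod 9).
    Then x = 25 + 28·3 = 109, valid modulo lcm(28, 9) = 252: x ≡ 109 (mod 252).
Verify: 109 mod 7 = 4 ✓, 109 mod 4 = 1 ✓, 109 mod 9 = 1 ✓.

x ≡ 109 (mod 252).


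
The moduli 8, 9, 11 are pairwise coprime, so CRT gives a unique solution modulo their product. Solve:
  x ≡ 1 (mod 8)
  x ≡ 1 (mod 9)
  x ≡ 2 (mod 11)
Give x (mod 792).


Moduli 8, 9, 11 are pairwise coprime; by CRT there is a unique solution modulo M = 8 · 9 · 11 = 792.
Solve pairwise, accumulating the modulus:
  Start with x ≡ 1 (mod 8).
  Combine with x ≡ 1 (mod 9): since gcd(8, 9) = 1, we get a unique residue mod 72.
    Write x = 1 + 8·t and substitute into x ≡ 1 (mod 9): 8·t ≡ 1 − 1 = 0 (mod 9).
    The inverse of 8 mod 9 is 8 (since 8·8 = 64 = 7·9 + 1), so t ≡ 8·0 = 0 ≡ 0 (mod 9).
    Then x = 1 + 8·0 = 1, valid modulo lcm(8, 9) = 72: x ≡ 1 (mod 72).
  Combine with x ≡ 2 (mod 11): since gcd(72, 11) = 1, we get a unique residue mod 792.
    Write x = 1 + 72·t and substitute into x ≡ 2 (mod 11): 72·t ≡ 2 − 1 = 1 (mod 11).
    Reduce coefficients mod 11: 6·t ≡ 1 (mod 11).
    The inverse of 6 mod 11 is 2 (since 6·2 = 12 = 1·11 + 1), so t ≡ 2·1 = 2 ≡ 2 (mod 11).
    Then x = 1 + 72·2 = 145, valid modulo lcm(72, 11) = 792: x ≡ 145 (mod 792).
Verify: 145 mod 8 = 1 ✓, 145 mod 9 = 1 ✓, 145 mod 11 = 2 ✓.

x ≡ 145 (mod 792).


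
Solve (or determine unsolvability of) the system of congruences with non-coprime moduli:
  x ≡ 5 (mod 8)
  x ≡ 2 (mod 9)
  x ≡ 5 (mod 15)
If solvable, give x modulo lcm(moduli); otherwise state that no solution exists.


Moduli 8, 9, 15 are not pairwise coprime, so CRT works modulo lcm(m_i) when all pairwise compatibility conditions hold.
Pairwise compatibility: gcd(m_i, m_j) must divide a_i - a_j for every pair.
Merge one congruence at a time:
  Start: x ≡ 5 (mod 8).
  Combine with x ≡ 2 (mod 9): gcd(8, 9) = 1; 2 - 5 = -3, which IS divisible by 1, so compatible.
    Write x = 5 + 8·t and substitute into x ≡ 2 (mod 9): 8·t ≡ 2 − 5 = -3 (mod 9).
    Reduce coefficients mod 9: 8·t ≡ 6 (mod 9).
    The inverse of 8 mod 9 is 8 (since 8·8 = 64 = 7·9 + 1), so t ≡ 8·6 = 48 ≡ 3 (mod 9).
    Then x = 5 + 8·3 = 29, valid modulo lcm(8, 9) = 72: x ≡ 29 (mod 72).
  Combine with x ≡ 5 (mod 15): gcd(72, 15) = 3; 5 - 29 = -24, which IS divisible by 3, so compatible.
    Write x = 29 + 72·t and substitute into x ≡ 5 (mod 15): 72·t ≡ 5 − 29 = -24 (mod 15).
    Divide the congruence (and modulus) by g = 3: 24·t ≡ -8 (mod 5).
    Reduce coefficients mod 5: 4·t ≡ 2 (mod 5).
    The inverse of 4 mod 5 is 4 (since 4·4 = 16 = 3·5 + 1), so t ≡ 4·2 = 8 ≡ 3 (mod 5).
    Then x = 29 + 72·3 = 245, valid modulo lcm(72, 15) = 360: x ≡ 245 (mod 360).
Verify: 245 mod 8 = 5, 245 mod 9 = 2, 245 mod 15 = 5.

x ≡ 245 (mod 360).


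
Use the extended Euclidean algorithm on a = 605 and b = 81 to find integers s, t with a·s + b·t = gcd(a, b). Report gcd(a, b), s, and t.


Euclidean algorithm on (605, 81) — divide until remainder is 0:
  605 = 7 · 81 + 38
  81 = 2 · 38 + 5
  38 = 7 · 5 + 3
  5 = 1 · 3 + 2
  3 = 1 · 2 + 1
  2 = 2 · 1 + 0
gcd(605, 81) = 1.
Track Bezout coefficients alongside the remainders: start with r₀ = 605 = a·1 + b·0 (s = 1, t = 0) and r₁ = 81 = a·0 + b·1 (s = 0, t = 1); each new remainder r_{k+1} = r_{k-1} − q_k·r_k inherits s_{k+1} = s_{k-1} − q_k·s_k, t_{k+1} = t_{k-1} − q_k·t_k, so r_k = a·s_k + b·t_k at every step:
  q = 7: r = 38, s = 1 − 7·0 = 1, t = 0 − 7·1 = -7  (check: 605·1 + 81·(-7) = 38)
  q = 2: r = 5, s = 0 − 2·1 = -2, t = 1 − 2·(-7) = 15  (check: 605·(-2) + 81·15 = 5)
  q = 7: r = 3, s = 1 − 7·(-2) = 15, t = -7 − 7·15 = -112  (check: 605·15 + 81·(-112) = 3)
  q = 1: r = 2, s = -2 − 1·15 = -17, t = 15 − 1·(-112) = 127  (check: 605·(-17) + 81·127 = 2)
  q = 1: r = 1, s = 15 − 1·(-17) = 32, t = -112 − 1·127 = -239  (check: 605·32 + 81·(-239) = 1)
The row with r = 1 (the gcd) gives the Bezout coefficients s = 32, t = -239.
Result: 605 · (32) + 81 · (-239) = 1.

gcd(605, 81) = 1; s = 32, t = -239 (check: 605·32 + 81·(-239) = 1).


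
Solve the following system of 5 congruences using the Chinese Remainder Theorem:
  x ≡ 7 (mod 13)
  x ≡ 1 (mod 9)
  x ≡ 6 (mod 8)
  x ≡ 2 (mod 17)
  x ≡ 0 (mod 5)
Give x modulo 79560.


Product of moduli M = 13 · 9 · 8 · 17 · 5 = 79560.
Merge one congruence at a time:
  Start: x ≡ 7 (mod 13).
  Combine with x ≡ 1 (mod 9); new modulus lcm = 117.
    Write x = 7 + 13·t and substitute into x ≡ 1 (mod 9): 13·t ≡ 1 − 7 = -6 (mod 9).
    Reduce coefficients mod 9: 4·t ≡ 3 (mod 9).
    The inverse of 4 mod 9 is 7 (since 4·7 = 28 = 3·9 + 1), so t ≡ 7·3 = 21 ≡ 3 (mod 9).
    Then x = 7 + 13·3 = 46, valid modulo lcm(13, 9) = 117: x ≡ 46 (mod 117).
  Combine with x ≡ 6 (mod 8); new modulus lcm = 936.
    Write x = 46 + 117·t and substitute into x ≡ 6 (mod 8): 117·t ≡ 6 − 46 = -40 (mod 8).
    Reduce coefficients mod 8: 5·t ≡ 0 (mod 8).
    The inverse of 5 mod 8 is 5 (since 5·5 = 25 = 3·8 + 1), so t ≡ 5·0 = 0 ≡ 0 (mod 8).
    Then x = 46 + 117·0 = 46, valid modulo lcm(117, 8) = 936: x ≡ 46 (mod 936).
  Combine with x ≡ 2 (mod 17); new modulus lcm = 15912.
    Write x = 46 + 936·t and substitute into x ≡ 2 (mod 17): 936·t ≡ 2 − 46 = -44 (mod 17).
    Reduce coefficients mod 17: 1·t ≡ 7 (mod 17).
    So t ≡ 7 (mod 17).
    Then x = 46 + 936·7 = 6598, valid modulo lcm(936, 17) = 15912: x ≡ 6598 (mod 15912).
  Combine with x ≡ 0 (mod 5); new modulus lcm = 79560.
    Write x = 6598 + 15912·t and substitute into x ≡ 0 (mod 5): 15912·t ≡ 0 − 6598 = -6598 (mod 5).
    Reduce coefficients mod 5: 2·t ≡ 2 (mod 5).
    The inverse of 2 mod 5 is 3 (since 2·3 = 6 = 1·5 + 1), so t ≡ 3·2 = 6 ≡ 1 (mod 5).
    Then x = 6598 + 15912·1 = 22510, valid modulo lcm(15912, 5) = 79560: x ≡ 22510 (mod 79560).
Verify against each original: 22510 mod 13 = 7, 22510 mod 9 = 1, 22510 mod 8 = 6, 22510 mod 17 = 2, 22510 mod 5 = 0.

x ≡ 22510 (mod 79560).
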